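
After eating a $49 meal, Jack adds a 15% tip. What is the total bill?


Calculate the tip:
15% of $49 = $7.35
Add tip to meal cost:
$49 + $7.35 = $56.35

$56.35


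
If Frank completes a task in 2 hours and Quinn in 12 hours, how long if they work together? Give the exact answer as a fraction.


Frank's rate: 1/2 of the job per hour
Quinn's rate: 1/12 of the job per hour
Combined rate: 1/2 + 1/12 = 7/12 per hour
Time = 1 / (7/12) = 12/7 hours (≈ 1.71 hours)

12/7 hours


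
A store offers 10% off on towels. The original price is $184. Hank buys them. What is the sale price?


Calculate the discount amount:
10% of $184 = $18.40
Subtract from original:
$184 - $18.40 = $165.60

$165.60


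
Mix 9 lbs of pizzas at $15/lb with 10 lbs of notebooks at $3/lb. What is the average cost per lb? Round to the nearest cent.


Cost of pizzas:
9 x $15 = $135
Cost of notebooks:
10 x $3 = $30
Total cost: $135 + $30 = $165
Total weight: 19 lbs
Average: $165 / 19 = $8.6842... ≈ $8.68/lb

$8.68/lb


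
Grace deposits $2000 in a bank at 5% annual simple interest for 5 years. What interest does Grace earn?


Use the formula I = P x R x T / 100
P x R x T = 2000 x 5 x 5 = 50000
I = 50000 / 100 = $500

$500


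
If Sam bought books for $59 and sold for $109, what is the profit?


Selling price = $109
Cost price = $59
Profit = selling price - cost price:
Profit = $109 - $59 = $50

$50


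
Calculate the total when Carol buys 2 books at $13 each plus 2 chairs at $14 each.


Cost of books:
2 x $13 = $26
Cost of chairs:
2 x $14 = $28
Add both:
$26 + $28 = $54

$54


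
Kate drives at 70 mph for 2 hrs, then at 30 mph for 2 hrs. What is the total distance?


Leg 1 distance:
70 x 2 = 140 miles
Leg 2 distance:
30 x 2 = 60 miles
Total distance:
140 + 60 = 200 miles

200 miles


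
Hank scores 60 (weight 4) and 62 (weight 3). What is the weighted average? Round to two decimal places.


Weighted sum:
4 x 60 + 3 x 62 = 426
Total weight:
4 + 3 = 7
Weighted average:
426 / 7 = 60.8571... ≈ 60.86

60.86


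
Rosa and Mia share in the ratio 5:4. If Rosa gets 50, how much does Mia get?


Find the multiplier:
50 / 5 = 10
Apply to Mia's share:
4 x 10 = 40

40


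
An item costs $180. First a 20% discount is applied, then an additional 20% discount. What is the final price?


First discount:
20% of $180 = $36
Price after first discount:
$180 - $36 = $144
Second discount:
20% of $144 = $28.80
Final price:
$144 - $28.80 = $115.20

$115.20


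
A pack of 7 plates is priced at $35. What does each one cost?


Total cost: $35
Number of items: 7
Unit price: $35 / 7 = $5

$5


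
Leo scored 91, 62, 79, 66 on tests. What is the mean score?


Add the scores:
91 + 62 + 79 + 66 = 298
Divide by the number of tests:
298 / 4 = 74.5

74.5


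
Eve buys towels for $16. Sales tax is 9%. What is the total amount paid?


Calculate the tax:
9% of $16 = $1.44
Add tax to price:
$16 + $1.44 = $17.44

$17.44


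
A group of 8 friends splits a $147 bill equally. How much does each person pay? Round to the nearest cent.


Total bill: $147
Number of people: 8
Each pays: $147 / 8 = $18.375 ≈ $18.38

$18.38


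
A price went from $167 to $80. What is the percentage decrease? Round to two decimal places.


Find the absolute change:
|80 - 167| = 87
Divide by original and multiply by 100:
87 / 167 x 100 = 52.0958...% ≈ 52.1%

52.1%


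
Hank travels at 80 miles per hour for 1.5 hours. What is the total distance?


Use the formula: distance = speed x time
Speed = 80 mph, Time = 1.5 hours
80 x 1.5 = 120 miles

120 miles


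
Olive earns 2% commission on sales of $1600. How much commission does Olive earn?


Convert rate to decimal:
2% = 0.02
Multiply by sales:
$1600 x 0.02 = $32

$32


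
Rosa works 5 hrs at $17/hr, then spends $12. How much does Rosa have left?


Calculate earnings:
5 x $17 = $85
Subtract spending:
$85 - $12 = $73

$73


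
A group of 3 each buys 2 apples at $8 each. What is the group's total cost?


Cost per person:
2 x $8 = $16
Group total:
3 x $16 = $48

$48


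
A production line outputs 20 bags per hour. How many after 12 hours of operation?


Production rate: 20 bags per hour
Time: 12 hours
Total: 20 x 12 = 240 bags

240 bags


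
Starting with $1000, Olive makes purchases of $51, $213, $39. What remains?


Add up expenses:
$51 + $213 + $39 = $303
Subtract from budget:
$1000 - $303 = $697

$697


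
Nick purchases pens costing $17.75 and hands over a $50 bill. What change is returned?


Start with the amount paid:
$50
Subtract the price:
$50 - $17.75 = $32.25

$32.25


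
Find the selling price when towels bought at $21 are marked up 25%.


Calculate the markup amount:
25% of $21 = $5.25
Add to cost:
$21 + $5.25 = $26.25

$26.25


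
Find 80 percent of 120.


Convert percentage to decimal:
80% = 0.8
Multiply:
120 x 0.8 = 96

96


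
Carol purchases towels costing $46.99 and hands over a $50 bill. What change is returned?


Start with the amount paid:
$50
Subtract the price:
$50 - $46.99 = $3.01

$3.01


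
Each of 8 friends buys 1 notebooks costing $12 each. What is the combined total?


Cost per person:
1 x $12 = $12
Group total:
8 x $12 = $96

$96


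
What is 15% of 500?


Convert percentage to decimal:
15% = 0.15
Multiply:
500 x 0.15 = 75

75


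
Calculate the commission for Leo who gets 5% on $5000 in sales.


Convert rate to decimal:
5% = 0.05
Multiply by sales:
$5000 x 0.05 = $250

$250


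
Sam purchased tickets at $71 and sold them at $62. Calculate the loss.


Selling price = $62
Cost price = $71
Loss = cost price - selling price:
Loss = $71 - $62 = $9

$9


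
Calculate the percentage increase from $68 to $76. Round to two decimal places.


Find the absolute change:
|76 - 68| = 8
Divide by original and multiply by 100:
8 / 68 x 100 = 11.7647...% ≈ 11.76%

11.76%


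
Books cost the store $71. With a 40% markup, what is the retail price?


Calculate the markup amount:
40% of $71 = $28.40
Add to cost:
$71 + $28.40 = $99.40

$99.40


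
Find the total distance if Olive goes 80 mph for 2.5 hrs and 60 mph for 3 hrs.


Leg 1 distance:
80 x 2.5 = 200 miles
Leg 2 distance:
60 x 3 = 180 miles
Total distance:
200 + 180 = 380 miles

380 miles


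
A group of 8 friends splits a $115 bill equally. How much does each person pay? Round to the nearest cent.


Total bill: $115
Number of people: 8
Each pays: $115 / 8 = $14.375 ≈ $14.38

$14.38


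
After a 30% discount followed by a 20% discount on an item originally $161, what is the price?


First discount:
30% of $161 = $48.30
Price after first discount:
$161 - $48.30 = $112.70
Second discount:
20% of $112.70 = $22.54
Final price:
$112.70 - $22.54 = $90.16

$90.16


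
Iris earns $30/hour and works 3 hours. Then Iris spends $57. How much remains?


Calculate earnings:
3 x $30 = $90
Subtract spending:
$90 - $57 = $33

$33


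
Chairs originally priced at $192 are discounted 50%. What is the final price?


Calculate the discount amount:
50% of $192 = $96
Subtract from original:
$192 - $96 = $96

$96


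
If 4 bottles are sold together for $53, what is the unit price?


Total cost: $53
Number of items: 4
Unit price: $53 / 4 = $13.25

$13.25


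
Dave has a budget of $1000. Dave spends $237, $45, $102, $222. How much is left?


Add up expenses:
$237 + $45 + $102 + $222 = $606
Subtract from budget:
$1000 - $606 = $394

$394


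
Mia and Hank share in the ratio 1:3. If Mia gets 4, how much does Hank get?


Find the multiplier:
4 / 1 = 4
Apply to Hank's share:
3 x 4 = 12

12


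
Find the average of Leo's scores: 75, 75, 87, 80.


Add the scores:
75 + 75 + 87 + 80 = 317
Divide by the number of tests:
317 / 4 = 79.25

79.25


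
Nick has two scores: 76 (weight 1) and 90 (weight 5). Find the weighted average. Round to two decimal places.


Weighted sum:
1 x 76 + 5 x 90 = 526
Total weight:
1 + 5 = 6
Weighted average:
526 / 6 = 87.6666... ≈ 87.67

87.67


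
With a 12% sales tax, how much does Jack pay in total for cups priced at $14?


Calculate the tax:
12% of $14 = $1.68
Add tax to price:
$14 + $1.68 = $15.68

$15.68


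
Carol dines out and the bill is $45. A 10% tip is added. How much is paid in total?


Calculate the tip:
10% of $45 = $4.50
Add tip to meal cost:
$45 + $4.50 = $49.50

$49.50


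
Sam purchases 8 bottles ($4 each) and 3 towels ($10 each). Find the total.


Cost of bottles:
8 x $4 = $32
Cost of towels:
3 x $10 = $30
Add both:
$32 + $30 = $62

$62


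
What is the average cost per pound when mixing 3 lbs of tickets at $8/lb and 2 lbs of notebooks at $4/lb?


Cost of tickets:
3 x $8 = $24
Cost of notebooks:
2 x $4 = $8
Total cost: $24 + $8 = $32
Total weight: 5 lbs
Average: $32 / 5 = $6.40/lb

$6.40/lb


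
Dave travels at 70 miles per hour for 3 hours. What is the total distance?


Use the formula: distance = speed x time
Speed = 70 mph, Time = 3 hours
70 x 3 = 210 miles

210 miles


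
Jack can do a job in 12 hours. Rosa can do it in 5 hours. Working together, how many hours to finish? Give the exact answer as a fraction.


Jack's rate: 1/12 of the job per hour
Rosa's rate: 1/5 of the job per hour
Combined rate: 1/12 + 1/5 = 17/60 per hour
Time = 1 / (17/60) = 60/17 hours (≈ 3.53 hours)

60/17 hours


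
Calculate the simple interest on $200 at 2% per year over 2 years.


Use the formula I = P x R x T / 100
P x R x T = 200 x 2 x 2 = 800
I = 800 / 100 = $8

$8


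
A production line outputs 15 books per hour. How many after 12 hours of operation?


Production rate: 15 books per hour
Time: 12 hours
Total: 15 x 12 = 180 books

180 books


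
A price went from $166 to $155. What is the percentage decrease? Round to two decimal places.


Find the absolute change:
|155 - 166| = 11
Divide by original and multiply by 100:
11 / 166 x 100 = 6.6265...% ≈ 6.63%

6.63%


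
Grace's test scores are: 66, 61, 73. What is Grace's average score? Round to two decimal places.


Add the scores:
66 + 61 + 73 = 200
Divide by the number of tests:
200 / 3 = 66.6666... ≈ 66.67

66.67


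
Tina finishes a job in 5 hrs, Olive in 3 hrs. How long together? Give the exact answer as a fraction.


Tina's rate: 1/5 of the job per hour
Olive's rate: 1/3 of the job per hour
Combined rate: 1/5 + 1/3 = 8/15 per hour
Time = 1 / (8/15) = 15/8 hours (≈ 1.88 hours)

15/8 hours


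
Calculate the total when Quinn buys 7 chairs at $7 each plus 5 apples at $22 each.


Cost of chairs:
7 x $7 = $49
Cost of apples:
5 x $22 = $110
Add both:
$49 + $110 = $159

$159


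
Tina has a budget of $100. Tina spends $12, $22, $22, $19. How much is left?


Add up expenses:
$12 + $22 + $22 + $19 = $75
Subtract from budget:
$100 - $75 = $25

$25


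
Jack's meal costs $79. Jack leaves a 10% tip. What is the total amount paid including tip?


Calculate the tip:
10% of $79 = $7.90
Add tip to meal cost:
$79 + $7.90 = $86.90

$86.90


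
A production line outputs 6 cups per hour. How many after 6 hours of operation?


Production rate: 6 cups per hour
Time: 6 hours
Total: 6 x 6 = 36 cups

36 cups


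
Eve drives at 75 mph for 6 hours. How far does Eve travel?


Use the formula: distance = speed x time
Speed = 75 mph, Time = 6 hours
75 x 6 = 450 miles

450 miles


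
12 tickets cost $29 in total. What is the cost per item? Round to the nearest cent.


Total cost: $29
Number of items: 12
Unit price: $29 / 12 = $2.4166... ≈ $2.42

$2.42


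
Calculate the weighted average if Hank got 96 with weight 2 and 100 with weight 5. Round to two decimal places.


Weighted sum:
2 x 96 + 5 x 100 = 692
Total weight:
2 + 5 = 7
Weighted average:
692 / 7 = 98.8571... ≈ 98.86

98.86


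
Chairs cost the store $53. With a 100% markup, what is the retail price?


Calculate the markup amount:
100% of $53 = $53
Add to cost:
$53 + $53 = $106

$106


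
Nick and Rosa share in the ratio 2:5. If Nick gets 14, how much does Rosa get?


Find the multiplier:
14 / 2 = 7
Apply to Rosa's share:
5 x 7 = 35

35


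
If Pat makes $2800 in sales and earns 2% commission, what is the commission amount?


Convert rate to decimal:
2% = 0.02
Multiply by sales:
$2800 x 0.02 = $56

$56


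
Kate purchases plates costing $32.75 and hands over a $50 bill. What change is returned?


Start with the amount paid:
$50
Subtract the price:
$50 - $32.75 = $17.25

$17.25


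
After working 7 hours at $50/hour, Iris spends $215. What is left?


Calculate earnings:
7 x $50 = $350
Subtract spending:
$350 - $215 = $135

$135


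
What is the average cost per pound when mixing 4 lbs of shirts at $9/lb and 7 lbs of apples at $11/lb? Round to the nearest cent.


Cost of shirts:
4 x $9 = $36
Cost of apples:
7 x $11 = $77
Total cost: $36 + $77 = $113
Total weight: 11 lbs
Average: $113 / 11 = $10.2727... ≈ $10.27/lb

$10.27/lb


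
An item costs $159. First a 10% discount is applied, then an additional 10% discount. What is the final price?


First discount:
10% of $159 = $15.90
Price after first discount:
$159 - $15.90 = $143.10
Second discount:
10% of $143.10 = $14.31
Final price:
$143.10 - $14.31 = $128.79

$128.79


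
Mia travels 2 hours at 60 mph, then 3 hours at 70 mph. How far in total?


Leg 1 distance:
60 x 2 = 120 miles
Leg 2 distance:
70 x 3 = 210 miles
Total distance:
120 + 210 = 330 miles

330 miles


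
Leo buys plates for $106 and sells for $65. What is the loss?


Selling price = $65
Cost price = $106
Loss = cost price - selling price:
Loss = $106 - $65 = $41

$41


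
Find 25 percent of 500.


Convert percentage to decimal:
25% = 0.25
Multiply:
500 x 0.25 = 125

125


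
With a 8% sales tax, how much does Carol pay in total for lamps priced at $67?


Calculate the tax:
8% of $67 = $5.36
Add tax to price:
$67 + $5.36 = $72.36

$72.36


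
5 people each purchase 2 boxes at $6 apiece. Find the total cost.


Cost per person:
2 x $6 = $12
Group total:
5 x $12 = $60

$60


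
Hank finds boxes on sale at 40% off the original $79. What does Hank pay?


Calculate the discount amount:
40% of $79 = $31.60
Subtract from original:
$79 - $31.60 = $47.40

$47.40


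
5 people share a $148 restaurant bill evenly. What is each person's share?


Total bill: $148
Number of people: 5
Each pays: $148 / 5 = $29.60

$29.60


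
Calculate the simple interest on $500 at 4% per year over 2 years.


Use the formula I = P x R x T / 100
P x R x T = 500 x 4 x 2 = 4000
I = 4000 / 100 = $40

$40


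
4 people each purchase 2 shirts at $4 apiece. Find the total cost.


Cost per person:
2 x $4 = $8
Group total:
4 x $8 = $32

$32


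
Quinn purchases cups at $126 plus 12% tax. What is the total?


Calculate the tax:
12% of $126 = $15.12
Add tax to price:
$126 + $15.12 = $141.12

$141.12


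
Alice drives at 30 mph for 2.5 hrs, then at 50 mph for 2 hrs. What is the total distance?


Leg 1 distance:
30 x 2.5 = 75 miles
Leg 2 distance:
50 x 2 = 100 miles
Total distance:
75 + 100 = 175 miles

175 miles


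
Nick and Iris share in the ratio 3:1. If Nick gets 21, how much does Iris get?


Find the multiplier:
21 / 3 = 7
Apply to Iris's share:
1 x 7 = 7

7


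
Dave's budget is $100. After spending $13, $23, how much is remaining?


Add up expenses:
$13 + $23 = $36
Subtract from budget:
$100 - $36 = $64

$64


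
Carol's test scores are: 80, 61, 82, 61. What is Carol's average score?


Add the scores:
80 + 61 + 82 + 61 = 284
Divide by the number of tests:
284 / 4 = 71

71


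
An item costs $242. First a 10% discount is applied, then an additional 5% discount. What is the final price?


First discount:
10% of $242 = $24.20
Price after first discount:
$242 - $24.20 = $217.80
Second discount:
5% of $217.80 = $10.89
Final price:
$217.80 - $10.89 = $206.91

$206.91


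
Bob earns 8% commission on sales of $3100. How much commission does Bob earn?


Convert rate to decimal:
8% = 0.08
Multiply by sales:
$3100 x 0.08 = $248

$248


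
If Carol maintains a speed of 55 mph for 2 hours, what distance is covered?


Use the formula: distance = speed x time
Speed = 55 mph, Time = 2 hours
55 x 2 = 110 miles

110 miles


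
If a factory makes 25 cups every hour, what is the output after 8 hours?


Production rate: 25 cups per hour
Time: 8 hours
Total: 25 x 8 = 200 cups

200 cups


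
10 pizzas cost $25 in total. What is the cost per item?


Total cost: $25
Number of items: 10
Unit price: $25 / 10 = $2.50

$2.50


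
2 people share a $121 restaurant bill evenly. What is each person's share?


Total bill: $121
Number of people: 2
Each pays: $121 / 2 = $60.50

$60.50


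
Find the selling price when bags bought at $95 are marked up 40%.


Calculate the markup amount:
40% of $95 = $38
Add to cost:
$95 + $38 = $133

$133


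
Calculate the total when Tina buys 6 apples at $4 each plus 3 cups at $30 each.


Cost of apples:
6 x $4 = $24
Cost of cups:
3 x $30 = $90
Add both:
$24 + $90 = $114

$114


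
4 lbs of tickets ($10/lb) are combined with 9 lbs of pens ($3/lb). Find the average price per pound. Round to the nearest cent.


Cost of tickets:
4 x $10 = $40
Cost of pens:
9 x $3 = $27
Total cost: $40 + $27 = $67
Total weight: 13 lbs
Average: $67 / 13 = $5.1538... ≈ $5.15/lb

$5.15/lb


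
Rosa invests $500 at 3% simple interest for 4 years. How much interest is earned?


Use the formula I = P x R x T / 100
P x R x T = 500 x 3 x 4 = 6000
I = 6000 / 100 = $60

$60


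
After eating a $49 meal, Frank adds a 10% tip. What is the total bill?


Calculate the tip:
10% of $49 = $4.90
Add tip to meal cost:
$49 + $4.90 = $53.90

$53.90


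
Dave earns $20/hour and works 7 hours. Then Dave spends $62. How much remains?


Calculate earnings:
7 x $20 = $140
Subtract spending:
$140 - $62 = $78

$78


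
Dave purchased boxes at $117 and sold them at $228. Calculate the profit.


Selling price = $228
Cost price = $117
Profit = selling price - cost price:
Profit = $228 - $117 = $111

$111


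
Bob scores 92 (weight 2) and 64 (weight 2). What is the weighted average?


Weighted sum:
2 x 92 + 2 x 64 = 312
Total weight:
2 + 2 = 4
Weighted average:
312 / 4 = 78

78


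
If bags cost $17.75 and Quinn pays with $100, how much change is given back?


Start with the amount paid:
$100
Subtract the price:
$100 - $17.75 = $82.25

$82.25


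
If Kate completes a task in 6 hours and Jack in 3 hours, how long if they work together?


Kate's rate: 1/6 of the job per hour
Jack's rate: 1/3 of the job per hour
Combined rate: 1/6 + 1/3 = 1/2 per hour
Time = 1 / (1/2) = 2 hours

2 hours


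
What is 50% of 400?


Convert percentage to decimal:
50% = 0.5
Multiply:
400 x 0.5 = 200

200


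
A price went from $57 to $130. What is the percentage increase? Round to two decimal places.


Find the absolute change:
|130 - 57| = 73
Divide by original and multiply by 100:
73 / 57 x 100 = 128.0701...% ≈ 128.07%

128.07%


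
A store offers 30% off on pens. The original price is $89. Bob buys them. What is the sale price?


Calculate the discount amount:
30% of $89 = $26.70
Subtract from original:
$89 - $26.70 = $62.30

$62.30


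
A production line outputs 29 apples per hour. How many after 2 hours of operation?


Production rate: 29 apples per hour
Time: 2 hours
Total: 29 x 2 = 58 apples

58 apples


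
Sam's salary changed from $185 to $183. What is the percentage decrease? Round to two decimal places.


Find the absolute change:
|183 - 185| = 2
Divide by original and multiply by 100:
2 / 185 x 100 = 1.0810...% ≈ 1.08%

1.08%


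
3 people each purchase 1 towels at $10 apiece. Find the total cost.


Cost per person:
1 x $10 = $10
Group total:
3 x $10 = $30

$30


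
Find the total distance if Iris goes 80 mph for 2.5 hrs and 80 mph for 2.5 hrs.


Leg 1 distance:
80 x 2.5 = 200 miles
Leg 2 distance:
80 x 2.5 = 200 miles
Total distance:
200 + 200 = 400 miles

400 miles


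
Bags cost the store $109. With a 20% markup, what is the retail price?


Calculate the markup amount:
20% of $109 = $21.80
Add to cost:
$109 + $21.80 = $130.80

$130.80


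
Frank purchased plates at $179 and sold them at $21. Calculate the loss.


Selling price = $21
Cost price = $179
Loss = cost price - selling price:
Loss = $179 - $21 = $158

$158


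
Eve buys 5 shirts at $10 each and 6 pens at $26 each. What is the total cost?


Cost of shirts:
5 x $10 = $50
Cost of pens:
6 x $26 = $156
Add both:
$50 + $156 = $206

$206


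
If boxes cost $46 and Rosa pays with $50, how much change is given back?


Start with the amount paid:
$50
Subtract the price:
$50 - $46 = $4

$4


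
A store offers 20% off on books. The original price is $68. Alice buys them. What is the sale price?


Calculate the discount amount:
20% of $68 = $13.60
Subtract from original:
$68 - $13.60 = $54.40

$54.40


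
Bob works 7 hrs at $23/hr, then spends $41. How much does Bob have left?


Calculate earnings:
7 x $23 = $161
Subtract spending:
$161 - $41 = $120

$120


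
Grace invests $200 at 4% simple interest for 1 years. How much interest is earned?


Use the formula I = P x R x T / 100
P x R x T = 200 x 4 x 1 = 800
I = 800 / 100 = $8

$8


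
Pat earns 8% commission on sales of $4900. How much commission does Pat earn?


Convert rate to decimal:
8% = 0.08
Multiply by sales:
$4900 x 0.08 = $392

$392


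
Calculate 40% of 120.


Convert percentage to decimal:
40% = 0.4
Multiply:
120 x 0.4 = 48

48


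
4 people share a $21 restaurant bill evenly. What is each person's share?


Total bill: $21
Number of people: 4
Each pays: $21 / 4 = $5.25

$5.25


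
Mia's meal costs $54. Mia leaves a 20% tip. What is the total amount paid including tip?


Calculate the tip:
20% of $54 = $10.80
Add tip to meal cost:
$54 + $10.80 = $64.80

$64.80


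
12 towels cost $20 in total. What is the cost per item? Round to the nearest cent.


Total cost: $20
Number of items: 12
Unit price: $20 / 12 = $1.6666... ≈ $1.67

$1.67


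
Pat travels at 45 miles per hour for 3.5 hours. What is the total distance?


Use the formula: distance = speed x time
Speed = 45 mph, Time = 3.5 hours
45 x 3.5 = 157.5 miles

157.5 miles


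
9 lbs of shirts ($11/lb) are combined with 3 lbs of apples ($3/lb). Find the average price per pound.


Cost of shirts:
9 x $11 = $99
Cost of apples:
3 x $3 = $9
Total cost: $99 + $9 = $108
Total weight: 12 lbs
Average: $108 / 12 = $9/lb

$9/lb


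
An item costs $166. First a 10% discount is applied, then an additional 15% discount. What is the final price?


First discount:
10% of $166 = $16.60
Price after first discount:
$166 - $16.60 = $149.40
Second discount:
15% of $149.40 = $22.41
Final price:
$149.40 - $22.41 = $126.99

$126.99


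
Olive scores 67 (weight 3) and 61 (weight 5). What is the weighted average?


Weighted sum:
3 x 67 + 5 x 61 = 506
Total weight:
3 + 5 = 8
Weighted average:
506 / 8 = 63.25

63.25


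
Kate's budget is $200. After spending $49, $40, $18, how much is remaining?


Add up expenses:
$49 + $40 + $18 = $107
Subtract from budget:
$200 - $107 = $93

$93


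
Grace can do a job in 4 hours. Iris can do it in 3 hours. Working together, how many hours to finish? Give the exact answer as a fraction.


Grace's rate: 1/4 of the job per hour
Iris's rate: 1/3 of the job per hour
Combined rate: 1/4 + 1/3 = 7/12 per hour
Time = 1 / (7/12) = 12/7 hours (≈ 1.71 hours)

12/7 hours


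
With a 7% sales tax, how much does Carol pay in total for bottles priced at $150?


Calculate the tax:
7% of $150 = $10.50
Add tax to price:
$150 + $10.50 = $160.50

$160.50


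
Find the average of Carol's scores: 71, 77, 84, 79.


Add the scores:
71 + 77 + 84 + 79 = 311
Divide by the number of tests:
311 / 4 = 77.75

77.75


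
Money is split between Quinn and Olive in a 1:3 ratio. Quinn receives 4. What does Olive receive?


Find the multiplier:
4 / 1 = 4
Apply to Olive's share:
3 x 4 = 12

12


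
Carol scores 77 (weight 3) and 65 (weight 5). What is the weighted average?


Weighted sum:
3 x 77 + 5 x 65 = 556
Total weight:
3 + 5 = 8
Weighted average:
556 / 8 = 69.5

69.5


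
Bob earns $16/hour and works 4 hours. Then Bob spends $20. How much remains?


Calculate earnings:
4 x $16 = $64
Subtract spending:
$64 - $20 = $44

$44


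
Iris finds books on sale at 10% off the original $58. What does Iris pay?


Calculate the discount amount:
10% of $58 = $5.80
Subtract from original:
$58 - $5.80 = $52.20

$52.20


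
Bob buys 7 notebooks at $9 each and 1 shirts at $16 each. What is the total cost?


Cost of notebooks:
7 x $9 = $63
Cost of shirts:
1 x $16 = $16
Add both:
$63 + $16 = $79

$79


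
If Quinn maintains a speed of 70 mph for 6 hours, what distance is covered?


Use the formula: distance = speed x time
Speed = 70 mph, Time = 6 hours
70 x 6 = 420 miles

420 miles


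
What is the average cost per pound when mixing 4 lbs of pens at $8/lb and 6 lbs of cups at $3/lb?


Cost of pens:
4 x $8 = $32
Cost of cups:
6 x $3 = $18
Total cost: $32 + $18 = $50
Total weight: 10 lbs
Average: $50 / 10 = $5/lb

$5/lb


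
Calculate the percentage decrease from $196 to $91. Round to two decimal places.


Find the absolute change:
|91 - 196| = 105
Divide by original and multiply by 100:
105 / 196 x 100 = 53.5714...% ≈ 53.57%

53.57%


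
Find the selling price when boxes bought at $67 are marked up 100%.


Calculate the markup amount:
100% of $67 = $67
Add to cost:
$67 + $67 = $134

$134


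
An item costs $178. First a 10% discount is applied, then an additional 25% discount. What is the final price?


First discount:
10% of $178 = $17.80
Price after first discount:
$178 - $17.80 = $160.20
Second discount:
25% of $160.20 = $40.05
Final price:
$160.20 - $40.05 = $120.15

$120.15


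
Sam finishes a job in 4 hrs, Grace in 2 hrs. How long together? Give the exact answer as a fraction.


Sam's rate: 1/4 of the job per hour
Grace's rate: 1/2 of the job per hour
Combined rate: 1/4 + 1/2 = 3/4 per hour
Time = 1 / (3/4) = 4/3 hours (≈ 1.33 hours)

4/3 hours


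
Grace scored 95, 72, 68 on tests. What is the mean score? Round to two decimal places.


Add the scores:
95 + 72 + 68 = 235
Divide by the number of tests:
235 / 3 = 78.3333... ≈ 78.33

78.33


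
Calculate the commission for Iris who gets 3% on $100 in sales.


Convert rate to decimal:
3% = 0.03
Multiply by sales:
$100 x 0.03 = $3

$3


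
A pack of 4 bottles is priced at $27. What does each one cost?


Total cost: $27
Number of items: 4
Unit price: $27 / 4 = $6.75

$6.75


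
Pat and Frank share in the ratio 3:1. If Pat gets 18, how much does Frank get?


Find the multiplier:
18 / 3 = 6
Apply to Frank's share:
1 x 6 = 6

6


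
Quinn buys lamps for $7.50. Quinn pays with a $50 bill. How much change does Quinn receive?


Start with the amount paid:
$50
Subtract the price:
$50 - $7.50 = $42.50

$42.50


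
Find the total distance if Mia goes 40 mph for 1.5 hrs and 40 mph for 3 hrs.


Leg 1 distance:
40 x 1.5 = 60 miles
Leg 2 distance:
40 x 3 = 120 miles
Total distance:
60 + 120 = 180 miles

180 miles


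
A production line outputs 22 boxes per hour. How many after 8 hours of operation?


Production rate: 22 boxes per hour
Time: 8 hours
Total: 22 x 8 = 176 boxes

176 boxes


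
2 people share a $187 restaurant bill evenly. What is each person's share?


Total bill: $187
Number of people: 2
Each pays: $187 / 2 = $93.50

$93.50


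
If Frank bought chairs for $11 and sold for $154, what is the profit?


Selling price = $154
Cost price = $11
Profit = selling price - cost price:
Profit = $154 - $11 = $143

$143


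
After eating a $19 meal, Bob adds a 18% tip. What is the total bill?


Calculate the tip:
18% of $19 = $3.42
Add tip to meal cost:
$19 + $3.42 = $22.42

$22.42


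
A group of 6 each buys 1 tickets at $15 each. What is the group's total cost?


Cost per person:
1 x $15 = $15
Group total:
6 x $15 = $90

$90


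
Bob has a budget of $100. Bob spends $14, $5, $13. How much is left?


Add up expenses:
$14 + $5 + $13 = $32
Subtract from budget:
$100 - $32 = $68

$68


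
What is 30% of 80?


Convert percentage to decimal:
30% = 0.3
Multiply:
80 x 0.3 = 24

24


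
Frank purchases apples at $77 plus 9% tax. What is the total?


Calculate the tax:
9% of $77 = $6.93
Add tax to price:
$77 + $6.93 = $83.93

$83.93


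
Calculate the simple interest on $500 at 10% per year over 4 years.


Use the formula I = P x R x T / 100
P x R x T = 500 x 10 x 4 = 20000
I = 20000 / 100 = $200

$200


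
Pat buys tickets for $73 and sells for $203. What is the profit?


Selling price = $203
Cost price = $73
Profit = selling price - cost price:
Profit = $203 - $73 = $130

$130


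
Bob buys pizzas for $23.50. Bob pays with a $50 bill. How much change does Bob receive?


Start with the amount paid:
$50
Subtract the price:
$50 - $23.50 = $26.50

$26.50


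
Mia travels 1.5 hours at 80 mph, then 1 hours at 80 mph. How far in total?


Leg 1 distance:
80 x 1.5 = 120 miles
Leg 2 distance:
80 x 1 = 80 miles
Total distance:
120 + 80 = 200 miles

200 miles


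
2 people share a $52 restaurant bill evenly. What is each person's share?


Total bill: $52
Number of people: 2
Each pays: $52 / 2 = $26

$26


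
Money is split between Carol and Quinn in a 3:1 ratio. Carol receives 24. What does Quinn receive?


Find the multiplier:
24 / 3 = 8
Apply to Quinn's share:
1 x 8 = 8

8


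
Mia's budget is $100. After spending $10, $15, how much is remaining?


Add up expenses:
$10 + $15 = $25
Subtract from budget:
$100 - $25 = $75

$75


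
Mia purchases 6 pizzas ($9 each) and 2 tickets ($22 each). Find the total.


Cost of pizzas:
6 x $9 = $54
Cost of tickets:
2 x $22 = $44
Add both:
$54 + $44 = $98

$98


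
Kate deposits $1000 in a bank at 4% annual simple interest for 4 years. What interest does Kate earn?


Use the formula I = P x R x T / 100
P x R x T = 1000 x 4 x 4 = 16000
I = 16000 / 100 = $160

$160


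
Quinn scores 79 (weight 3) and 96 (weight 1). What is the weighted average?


Weighted sum:
3 x 79 + 1 x 96 = 333
Total weight:
3 + 1 = 4
Weighted average:
333 / 4 = 83.25

83.25


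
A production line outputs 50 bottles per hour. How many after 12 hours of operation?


Production rate: 50 bottles per hour
Time: 12 hours
Total: 50 x 12 = 600 bottles

600 bottles


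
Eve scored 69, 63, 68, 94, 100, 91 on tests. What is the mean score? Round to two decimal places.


Add the scores:
69 + 63 + 68 + 94 + 100 + 91 = 485
Divide by the number of tests:
485 / 6 = 80.8333... ≈ 80.83

80.83


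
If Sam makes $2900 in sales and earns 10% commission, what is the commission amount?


Convert rate to decimal:
10% = 0.1
Multiply by sales:
$2900 x 0.1 = $290

$290


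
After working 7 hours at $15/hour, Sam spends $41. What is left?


Calculate earnings:
7 x $15 = $105
Subtract spending:
$105 - $41 = $64

$64


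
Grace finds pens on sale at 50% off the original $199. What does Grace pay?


Calculate the discount amount:
50% of $199 = $99.50
Subtract from original:
$199 - $99.50 = $99.50

$99.50


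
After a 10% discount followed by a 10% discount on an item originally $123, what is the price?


First discount:
10% of $123 = $12.30
Price after first discount:
$123 - $12.30 = $110.70
Second discount:
10% of $110.70 = $11.07
Final price:
$110.70 - $11.07 = $99.63

$99.63


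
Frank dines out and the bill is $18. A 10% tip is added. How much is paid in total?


Calculate the tip:
10% of $18 = $1.80
Add tip to meal cost:
$18 + $1.80 = $19.80

$19.80


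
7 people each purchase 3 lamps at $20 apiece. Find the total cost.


Cost per person:
3 x $20 = $60
Group total:
7 x $60 = $420

$420


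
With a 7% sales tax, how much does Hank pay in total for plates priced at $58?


Calculate the tax:
7% of $58 = $4.06
Add tax to price:
$58 + $4.06 = $62.06

$62.06


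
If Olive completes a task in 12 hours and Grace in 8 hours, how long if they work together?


Olive's rate: 1/12 of the job per hour
Grace's rate: 1/8 of the job per hour
Combined rate: 1/12 + 1/8 = 5/24 per hour
Time = 1 / (5/24) = 24/5 = 4.8 hours

4.8 hours


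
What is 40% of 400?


Convert percentage to decimal:
40% = 0.4
Multiply:
400 x 0.4 = 160

160


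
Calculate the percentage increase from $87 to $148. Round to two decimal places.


Find the absolute change:
|148 - 87| = 61
Divide by original and multiply by 100:
61 / 87 x 100 = 70.1149...% ≈ 70.11%

70.11%


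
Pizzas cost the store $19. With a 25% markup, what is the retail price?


Calculate the markup amount:
25% of $19 = $4.75
Add to cost:
$19 + $4.75 = $23.75

$23.75


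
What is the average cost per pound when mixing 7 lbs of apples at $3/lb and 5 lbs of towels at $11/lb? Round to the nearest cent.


Cost of apples:
7 x $3 = $21
Cost of towels:
5 x $11 = $55
Total cost: $21 + $55 = $76
Total weight: 12 lbs
Average: $76 / 12 = $6.3333... ≈ $6.33/lb

$6.33/lb


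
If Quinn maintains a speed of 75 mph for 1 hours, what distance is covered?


Use the formula: distance = speed x time
Speed = 75 mph, Time = 1 hours
75 x 1 = 75 miles

75 miles


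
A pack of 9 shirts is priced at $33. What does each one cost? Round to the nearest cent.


Total cost: $33
Number of items: 9
Unit price: $33 / 9 = $3.6666... ≈ $3.67

$3.67


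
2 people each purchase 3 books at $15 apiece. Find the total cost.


Cost per person:
3 x $15 = $45
Group total:
2 x $45 = $90

$90


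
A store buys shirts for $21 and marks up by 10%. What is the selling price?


Calculate the markup amount:
10% of $21 = $2.10
Add to cost:
$21 + $2.10 = $23.10

$23.10


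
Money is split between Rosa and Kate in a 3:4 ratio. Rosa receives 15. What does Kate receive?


Find the multiplier:
15 / 3 = 5
Apply to Kate's share:
4 x 5 = 20

20


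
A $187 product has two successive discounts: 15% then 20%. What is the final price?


First discount:
15% of $187 = $28.05
Price after first discount:
$187 - $28.05 = $158.95
Second discount:
20% of $158.95 = $31.79
Final price:
$158.95 - $31.79 = $127.16

$127.16


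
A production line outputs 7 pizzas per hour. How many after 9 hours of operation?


Production rate: 7 pizzas per hour
Time: 9 hours
Total: 7 x 9 = 63 pizzas

63 pizzas


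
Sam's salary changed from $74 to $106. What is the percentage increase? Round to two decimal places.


Find the absolute change:
|106 - 74| = 32
Divide by original and multiply by 100:
32 / 74 x 100 = 43.2432...% ≈ 43.24%

43.24%


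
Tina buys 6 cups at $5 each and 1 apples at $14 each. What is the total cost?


Cost of cups:
6 x $5 = $30
Cost of apples:
1 x $14 = $14
Add both:
$30 + $14 = $44

$44


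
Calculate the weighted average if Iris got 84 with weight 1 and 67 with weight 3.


Weighted sum:
1 x 84 + 3 x 67 = 285
Total weight:
1 + 3 = 4
Weighted average:
285 / 4 = 71.25

71.25


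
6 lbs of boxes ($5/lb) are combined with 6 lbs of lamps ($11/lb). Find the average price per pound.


Cost of boxes:
6 x $5 = $30
Cost of lamps:
6 x $11 = $66
Total cost: $30 + $66 = $96
Total weight: 12 lbs
Average: $96 / 12 = $8/lb

$8/lb


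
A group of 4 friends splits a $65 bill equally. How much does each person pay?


Total bill: $65
Number of people: 4
Each pays: $65 / 4 = $16.25

$16.25


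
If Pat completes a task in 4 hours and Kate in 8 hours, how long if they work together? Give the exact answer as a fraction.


Pat's rate: 1/4 of the job per hour
Kate's rate: 1/8 of the job per hour
Combined rate: 1/4 + 1/8 = 3/8 per hour
Time = 1 / (3/8) = 8/3 hours (≈ 2.67 hours)

8/3 hours


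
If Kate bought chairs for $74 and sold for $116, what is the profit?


Selling price = $116
Cost price = $74
Profit = selling price - cost price:
Profit = $116 - $74 = $42

$42


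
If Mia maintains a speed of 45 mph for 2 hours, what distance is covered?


Use the formula: distance = speed x time
Speed = 45 mph, Time = 2 hours
45 x 2 = 90 miles

90 miles


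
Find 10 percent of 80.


Convert percentage to decimal:
10% = 0.1
Multiply:
80 x 0.1 = 8

8


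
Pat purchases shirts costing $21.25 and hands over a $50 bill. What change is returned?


Start with the amount paid:
$50
Subtract the price:
$50 - $21.25 = $28.75

$28.75


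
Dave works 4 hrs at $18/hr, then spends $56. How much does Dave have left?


Calculate earnings:
4 x $18 = $72
Subtract spending:
$72 - $56 = $16

$16


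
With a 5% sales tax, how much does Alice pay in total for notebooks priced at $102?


Calculate the tax:
5% of $102 = $5.10
Add tax to price:
$102 + $5.10 = $107.10

$107.10


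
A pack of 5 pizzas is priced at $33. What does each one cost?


Total cost: $33
Number of items: 5
Unit price: $33 / 5 = $6.60

$6.60


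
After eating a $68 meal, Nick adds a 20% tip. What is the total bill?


Calculate the tip:
20% of $68 = $13.60
Add tip to meal cost:
$68 + $13.60 = $81.60

$81.60


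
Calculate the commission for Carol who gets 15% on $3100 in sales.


Convert rate to decimal:
15% = 0.15
Multiply by sales:
$3100 x 0.15 = $465

$465


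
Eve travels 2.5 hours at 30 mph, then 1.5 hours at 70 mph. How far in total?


Leg 1 distance:
30 x 2.5 = 75 miles
Leg 2 distance:
70 x 1.5 = 105 miles
Total distance:
75 + 105 = 180 miles

180 miles


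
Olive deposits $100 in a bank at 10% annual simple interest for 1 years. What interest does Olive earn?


Use the formula I = P x R x T / 100
P x R x T = 100 x 10 x 1 = 1000
I = 1000 / 100 = $10

$10


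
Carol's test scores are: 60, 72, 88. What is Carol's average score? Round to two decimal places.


Add the scores:
60 + 72 + 88 = 220
Divide by the number of tests:
220 / 3 = 73.3333... ≈ 73.33

73.33


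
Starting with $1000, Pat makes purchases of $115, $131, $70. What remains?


Add up expenses:
$115 + $131 + $70 = $316
Subtract from budget:
$1000 - $316 = $684

$684


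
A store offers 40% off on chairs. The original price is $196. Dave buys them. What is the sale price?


Calculate the discount amount:
40% of $196 = $78.40
Subtract from original:
$196 - $78.40 = $117.60

$117.60


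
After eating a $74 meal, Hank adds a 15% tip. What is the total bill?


Calculate the tip:
15% of $74 = $11.10
Add tip to meal cost:
$74 + $11.10 = $85.10

$85.10


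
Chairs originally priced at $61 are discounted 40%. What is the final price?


Calculate the discount amount:
40% of $61 = $24.40
Subtract from original:
$61 - $24.40 = $36.60

$36.60


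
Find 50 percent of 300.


Convert percentage to decimal:
50% = 0.5
Multiply:
300 x 0.5 = 150

150


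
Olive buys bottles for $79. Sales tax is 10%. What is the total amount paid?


Calculate the tax:
10% of $79 = $7.90
Add tax to price:
$79 + $7.90 = $86.90

$86.90


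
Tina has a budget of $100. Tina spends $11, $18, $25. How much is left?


Add up expenses:
$11 + $18 + $25 = $54
Subtract from budget:
$100 - $54 = $46

$46


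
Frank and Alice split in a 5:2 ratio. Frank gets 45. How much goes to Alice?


Find the multiplier:
45 / 5 = 9
Apply to Alice's share:
2 x 9 = 18

18


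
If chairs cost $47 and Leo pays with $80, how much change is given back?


Start with the amount paid:
$80
Subtract the price:
$80 - $47 = $33

$33
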